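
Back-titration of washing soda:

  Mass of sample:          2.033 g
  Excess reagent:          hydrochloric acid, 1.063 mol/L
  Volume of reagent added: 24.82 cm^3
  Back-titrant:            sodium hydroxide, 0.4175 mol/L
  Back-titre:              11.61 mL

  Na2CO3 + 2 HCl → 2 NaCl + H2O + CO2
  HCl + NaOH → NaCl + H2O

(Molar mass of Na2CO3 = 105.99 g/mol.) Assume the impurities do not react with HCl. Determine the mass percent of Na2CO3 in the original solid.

56.14 %

n(HCl) added = 0.02482 × 1.063 = 0.02638 mol
n(NaOH) used in back-titration = 0.01161 × 0.4175 = 4.847 × 10^-3 mol
n(HCl) left over = 4.847 × 10^-3 mol (1:1 ratio)
n(HCl) consumed by analyte = 0.02638 − 4.847 × 10^-3 = 0.02154 mol
From the 1:2 ratio, n(Na2CO3) = 1/2 × 0.02154 = 0.01077 mol
mass of Na2CO3 = 0.01077 × 105.99 = 1.141 g
% Na2CO3 = 1.141 / 2.033 × 100 = 56.14 %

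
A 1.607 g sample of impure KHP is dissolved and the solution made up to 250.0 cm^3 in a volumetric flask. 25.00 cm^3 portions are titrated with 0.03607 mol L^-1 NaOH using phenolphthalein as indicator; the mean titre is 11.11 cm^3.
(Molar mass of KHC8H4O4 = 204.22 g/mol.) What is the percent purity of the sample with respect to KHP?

KHC8H4O4 + NaOH → KNaC8H4O4 + H2O
n(NaOH) per titration = 0.01111 × 0.03607 = 4.007 × 10^-4 mol
n(KHC8H4O4) in each aliquot = 4.007 × 10^-4 mol (1:1 ratio)
n(KHC8H4O4) in the whole flask = 4.007 × 10^-4 × 250.0/25.00 = 4.007 × 10^-3 mol
mass of KHC8H4O4 = 4.007 × 10^-3 × 204.22 = 0.8184 g
% KHC8H4O4 = 0.8184 / 1.607 × 100 = 50.93 %

50.93 %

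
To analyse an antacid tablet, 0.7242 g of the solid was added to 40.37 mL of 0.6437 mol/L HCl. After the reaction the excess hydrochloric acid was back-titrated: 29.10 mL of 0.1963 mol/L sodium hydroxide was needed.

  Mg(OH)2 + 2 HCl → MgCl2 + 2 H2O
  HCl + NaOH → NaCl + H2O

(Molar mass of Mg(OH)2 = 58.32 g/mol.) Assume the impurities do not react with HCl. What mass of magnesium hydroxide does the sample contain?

0.5912 g

n(HCl) added = 0.04037 × 0.6437 = 0.02599 mol
n(NaOH) used in back-titration = 0.02910 × 0.1963 = 5.712 × 10^-3 mol
n(HCl) left over = 5.712 × 10^-3 mol (1:1 ratio)
n(HCl) consumed by analyte = 0.02599 − 5.712 × 10^-3 = 0.02027 mol
From the 1:2 ratio, n(Mg(OH)2) = 1/2 × 0.02027 = 0.01014 mol
mass of Mg(OH)2 = 0.01014 × 58.32 = 0.5912 g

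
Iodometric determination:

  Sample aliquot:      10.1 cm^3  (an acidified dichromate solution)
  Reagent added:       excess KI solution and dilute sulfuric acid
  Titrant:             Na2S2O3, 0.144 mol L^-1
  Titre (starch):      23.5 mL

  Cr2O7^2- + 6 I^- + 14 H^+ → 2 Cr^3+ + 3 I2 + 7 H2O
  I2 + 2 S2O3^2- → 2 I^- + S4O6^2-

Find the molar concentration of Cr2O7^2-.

n(S2O3^2-) = 0.0235 × 0.144 = 3.38 × 10^-3 mol
n(I2) = n(S2O3^2-)/2 = 1.69 × 10^-3 mol
From the 1:3 ratio, n(Cr2O7^2-) in the aliquot = 1/3 × 1.69 × 10^-3 = 5.64 × 10^-4 mol
[Cr2O7^2-] = 5.64 × 10^-4 / 0.0101 = 0.0558 mol/L

0.0558 mol/L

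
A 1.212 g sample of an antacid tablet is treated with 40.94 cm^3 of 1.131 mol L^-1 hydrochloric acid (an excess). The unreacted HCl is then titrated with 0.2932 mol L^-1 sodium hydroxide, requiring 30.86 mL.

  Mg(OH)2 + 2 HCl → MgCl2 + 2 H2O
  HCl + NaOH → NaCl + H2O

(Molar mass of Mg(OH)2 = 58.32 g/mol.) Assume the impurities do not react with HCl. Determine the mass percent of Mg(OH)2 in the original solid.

n(HCl) added = 0.04094 × 1.131 = 0.04630 mol
n(NaOH) used in back-titration = 0.03086 × 0.2932 = 9.048 × 10^-3 mol
n(HCl) left over = 9.048 × 10^-3 mol (1:1 ratio)
n(HCl) consumed by analyte = 0.04630 − 9.048 × 10^-3 = 0.03725 mol
From the 1:2 ratio, n(Mg(OH)2) = 1/2 × 0.03725 = 0.01863 mol
mass of Mg(OH)2 = 0.01863 × 58.32 = 1.086 g
% Mg(OH)2 = 1.086 / 1.212 × 100 = 89.63 %

89.63 %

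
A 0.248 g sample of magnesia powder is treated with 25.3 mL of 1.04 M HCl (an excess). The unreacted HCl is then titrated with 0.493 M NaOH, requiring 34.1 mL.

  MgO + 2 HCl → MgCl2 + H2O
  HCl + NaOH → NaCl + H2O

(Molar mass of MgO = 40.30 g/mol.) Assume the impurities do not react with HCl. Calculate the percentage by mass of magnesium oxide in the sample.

n(HCl) added = 0.0253 × 1.04 = 0.0263 mol
n(NaOH) used in back-titration = 0.0341 × 0.493 = 0.0168 mol
n(HCl) left over = 0.0168 mol (1:1 ratio)
n(HCl) consumed by analyte = 0.0263 − 0.0168 = 9.50 × 10^-3 mol
From the 1:2 ratio, n(MgO) = 1/2 × 9.50 × 10^-3 = 4.75 × 10^-3 mol
mass of MgO = 4.75 × 10^-3 × 40.30 = 0.191 g
% MgO = 0.191 / 0.248 × 100 = 77.2 %

77.2 %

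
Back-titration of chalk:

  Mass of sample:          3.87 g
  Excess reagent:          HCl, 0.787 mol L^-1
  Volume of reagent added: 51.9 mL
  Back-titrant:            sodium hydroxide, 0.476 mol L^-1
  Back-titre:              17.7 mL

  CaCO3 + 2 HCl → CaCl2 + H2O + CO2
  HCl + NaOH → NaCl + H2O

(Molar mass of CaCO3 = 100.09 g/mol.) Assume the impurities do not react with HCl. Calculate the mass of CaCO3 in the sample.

n(HCl) added = 0.0519 × 0.787 = 0.0408 mol
n(NaOH) used in back-titration = 0.0177 × 0.476 = 8.43 × 10^-3 mol
n(HCl) left over = 8.43 × 10^-3 mol (1:1 ratio)
n(HCl) consumed by analyte = 0.0408 − 8.43 × 10^-3 = 0.0324 mol
From the 1:2 ratio, n(CaCO3) = 1/2 × 0.0324 = 0.0162 mol
mass of CaCO3 = 0.0162 × 100.09 = 1.62 g

1.62 g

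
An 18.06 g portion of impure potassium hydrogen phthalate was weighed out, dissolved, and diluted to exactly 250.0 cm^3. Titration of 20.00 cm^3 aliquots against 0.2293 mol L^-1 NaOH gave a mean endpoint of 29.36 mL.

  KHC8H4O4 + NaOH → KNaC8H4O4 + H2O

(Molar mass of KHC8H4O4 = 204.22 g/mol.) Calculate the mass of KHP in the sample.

n(NaOH) per titration = 0.02936 × 0.2293 = 6.732 × 10^-3 mol
n(KHC8H4O4) in each aliquot = 6.732 × 10^-3 mol (1:1 ratio)
n(KHC8H4O4) in the whole flask = 6.732 × 10^-3 × 250.0/20.00 = 0.08415 mol
mass of KHC8H4O4 = 0.08415 × 204.22 = 17.19 g

17.19 g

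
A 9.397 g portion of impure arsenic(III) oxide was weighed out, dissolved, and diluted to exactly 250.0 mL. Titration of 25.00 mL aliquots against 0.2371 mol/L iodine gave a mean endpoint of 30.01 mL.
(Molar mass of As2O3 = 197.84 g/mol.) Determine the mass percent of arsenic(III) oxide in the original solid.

As2O3 + 2 I2 + 2 H2O → As2O5 + 4 HI
n(I2) per titration = 0.03001 × 0.2371 = 7.115 × 10^-3 mol
From the 1:2 ratio, n(As2O3) in each aliquot = 1/2 × 7.115 × 10^-3 = 3.558 × 10^-3 mol
n(As2O3) in the whole flask = 3.558 × 10^-3 × 250.0/25.00 = 0.03558 mol
mass of As2O3 = 0.03558 × 197.84 = 7.039 g
% As2O3 = 7.039 / 9.397 × 100 = 74.90 %

74.90 %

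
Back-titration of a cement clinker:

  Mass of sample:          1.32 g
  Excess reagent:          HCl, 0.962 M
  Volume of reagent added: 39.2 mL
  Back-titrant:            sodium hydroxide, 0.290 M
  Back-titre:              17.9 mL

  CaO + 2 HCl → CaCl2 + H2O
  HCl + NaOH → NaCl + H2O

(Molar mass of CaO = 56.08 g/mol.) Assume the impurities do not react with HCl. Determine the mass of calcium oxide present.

0.912 g

n(HCl) added = 0.0392 × 0.962 = 0.0377 mol
n(NaOH) used in back-titration = 0.0179 × 0.290 = 5.19 × 10^-3 mol
n(HCl) left over = 5.19 × 10^-3 mol (1:1 ratio)
n(HCl) consumed by analyte = 0.0377 − 5.19 × 10^-3 = 0.0325 mol
From the 1:2 ratio, n(CaO) = 1/2 × 0.0325 = 0.0163 mol
mass of CaO = 0.0163 × 56.08 = 0.912 g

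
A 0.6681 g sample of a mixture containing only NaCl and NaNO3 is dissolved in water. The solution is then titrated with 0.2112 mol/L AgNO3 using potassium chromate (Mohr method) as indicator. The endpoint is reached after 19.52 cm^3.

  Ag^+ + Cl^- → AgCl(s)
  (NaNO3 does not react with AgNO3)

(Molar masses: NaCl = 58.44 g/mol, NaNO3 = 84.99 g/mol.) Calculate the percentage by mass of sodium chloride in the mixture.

36.06 %

n(AgNO3) = 0.01952 × 0.2112 = 4.123 × 10^-3 mol
Let x = n(NaCl), y = n(NaNO3).
Titrant: 1x = 4.123 × 10^-3;  mass: 58.44x + 84.99y = 0.6681
Solving, x = 4.123 × 10^-3 mol, y = 5.026 × 10^-3 mol
mass of NaCl = 4.123 × 10^-3 × 58.44 = 0.2409 g
% NaCl = 0.2409 / 0.6681 × 100 = 36.06 %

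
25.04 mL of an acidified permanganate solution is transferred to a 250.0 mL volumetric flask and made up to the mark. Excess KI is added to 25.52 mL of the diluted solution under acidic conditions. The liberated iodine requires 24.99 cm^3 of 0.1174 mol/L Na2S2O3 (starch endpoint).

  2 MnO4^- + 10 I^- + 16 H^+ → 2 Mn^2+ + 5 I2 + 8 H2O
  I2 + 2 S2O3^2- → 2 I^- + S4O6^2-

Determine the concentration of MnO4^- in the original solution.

0.2296 mol/L

n(S2O3^2-) = 0.02499 × 0.1174 = 2.934 × 10^-3 mol
n(I2) = n(S2O3^2-)/2 = 1.467 × 10^-3 mol
From the 2:5 ratio, n(MnO4^-) in the aliquot = 2/5 × 1.467 × 10^-3 = 5.868 × 10^-4 mol
[MnO4^-]_dilute = 5.868 × 10^-4 / 0.02552 = 0.02299 mol/L
[MnO4^-]_original = 0.02299 × 250.0/25.04 = 0.2296 mol/L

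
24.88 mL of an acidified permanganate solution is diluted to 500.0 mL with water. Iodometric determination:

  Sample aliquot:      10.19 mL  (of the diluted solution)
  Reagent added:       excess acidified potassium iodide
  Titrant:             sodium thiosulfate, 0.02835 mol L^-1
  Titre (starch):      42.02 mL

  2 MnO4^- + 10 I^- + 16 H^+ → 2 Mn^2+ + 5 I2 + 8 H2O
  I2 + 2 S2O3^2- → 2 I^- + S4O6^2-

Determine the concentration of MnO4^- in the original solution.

n(S2O3^2-) = 0.04202 × 0.02835 = 1.191 × 10^-3 mol
n(I2) = n(S2O3^2-)/2 = 5.956 × 10^-4 mol
From the 2:5 ratio, n(MnO4^-) in the aliquot = 2/5 × 5.956 × 10^-4 = 2.383 × 10^-4 mol
[MnO4^-]_dilute = 2.383 × 10^-4 / 0.01019 = 0.02338 mol/L
[MnO4^-]_original = 0.02338 × 500.0/24.88 = 0.4699 mol/L

0.4699 mol/L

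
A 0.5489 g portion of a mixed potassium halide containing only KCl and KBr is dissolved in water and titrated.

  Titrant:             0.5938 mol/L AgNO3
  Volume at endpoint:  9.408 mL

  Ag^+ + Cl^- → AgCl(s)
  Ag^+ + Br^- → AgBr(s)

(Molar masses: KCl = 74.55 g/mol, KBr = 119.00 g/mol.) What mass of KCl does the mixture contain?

0.1944 g

n(AgNO3) = 0.009408 × 0.5938 = 5.586 × 10^-3 mol
Let x = n(KCl), y = n(KBr).
Titrant: 1x + 1y = 5.586 × 10^-3;  mass: 74.55x + 119.00y = 0.5489
Solving, x = 2.607 × 10^-3 mol, y = 2.979 × 10^-3 mol
mass of KCl = 2.607 × 10^-3 × 74.55 = 0.1944 g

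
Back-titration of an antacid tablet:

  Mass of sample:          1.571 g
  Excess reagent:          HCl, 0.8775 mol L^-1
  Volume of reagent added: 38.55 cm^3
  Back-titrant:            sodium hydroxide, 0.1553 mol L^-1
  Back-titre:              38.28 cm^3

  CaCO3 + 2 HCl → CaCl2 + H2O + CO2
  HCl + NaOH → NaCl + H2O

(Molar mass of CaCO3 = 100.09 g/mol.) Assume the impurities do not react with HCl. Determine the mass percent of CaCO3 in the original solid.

n(HCl) added = 0.03855 × 0.8775 = 0.03383 mol
n(NaOH) used in back-titration = 0.03828 × 0.1553 = 5.945 × 10^-3 mol
n(HCl) left over = 5.945 × 10^-3 mol (1:1 ratio)
n(HCl) consumed by analyte = 0.03383 − 5.945 × 10^-3 = 0.02788 mol
From the 1:2 ratio, n(CaCO3) = 1/2 × 0.02788 = 0.01394 mol
mass of CaCO3 = 0.01394 × 100.09 = 1.395 g
% CaCO3 = 1.395 / 1.571 × 100 = 88.82 %

88.82 %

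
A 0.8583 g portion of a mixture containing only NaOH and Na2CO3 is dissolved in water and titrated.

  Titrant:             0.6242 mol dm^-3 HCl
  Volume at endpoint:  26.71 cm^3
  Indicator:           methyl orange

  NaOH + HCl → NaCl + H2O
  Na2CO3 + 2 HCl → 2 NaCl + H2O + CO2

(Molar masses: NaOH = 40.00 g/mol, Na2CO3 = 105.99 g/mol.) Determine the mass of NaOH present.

0.07773 g

n(HCl) = 0.02671 × 0.6242 = 0.01667 mol
Let x = n(NaOH), y = n(Na2CO3).
Titrant: 1x + 2y = 0.01667;  mass: 40.00x + 105.99y = 0.8583
Solving, x = 1.943 × 10^-3 mol, y = 7.365 × 10^-3 mol
mass of NaOH = 1.943 × 10^-3 × 40.00 = 0.07773 g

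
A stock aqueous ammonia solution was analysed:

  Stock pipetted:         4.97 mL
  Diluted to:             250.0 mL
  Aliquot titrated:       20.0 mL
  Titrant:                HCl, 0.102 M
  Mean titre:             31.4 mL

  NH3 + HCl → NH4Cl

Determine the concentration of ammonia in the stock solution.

n(HCl) = 0.0314 × 0.102 = 3.20 × 10^-3 mol
n(NH3) in the aliquot = 3.20 × 10^-3 mol (1:1 ratio)
[NH3]_dilute = 3.20 × 10^-3 / 0.0200 = 0.160 mol/L
Dilution factor = 250.0 / 4.97 = 50.30
[NH3]_stock = 0.160 × 50.30 = 8.06 mol/L

8.06 M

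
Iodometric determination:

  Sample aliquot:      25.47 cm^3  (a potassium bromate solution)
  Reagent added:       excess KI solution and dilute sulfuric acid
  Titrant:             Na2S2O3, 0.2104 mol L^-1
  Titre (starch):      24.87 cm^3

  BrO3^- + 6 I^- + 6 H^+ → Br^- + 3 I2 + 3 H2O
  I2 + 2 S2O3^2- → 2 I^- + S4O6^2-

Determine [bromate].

0.03424 mol/L

n(S2O3^2-) = 0.02487 × 0.2104 = 5.233 × 10^-3 mol
n(I2) = n(S2O3^2-)/2 = 2.616 × 10^-3 mol
From the 1:3 ratio, n(BrO3^-) in the aliquot = 1/3 × 2.616 × 10^-3 = 8.721 × 10^-4 mol
[BrO3^-] = 8.721 × 10^-4 / 0.02547 = 0.03424 mol/L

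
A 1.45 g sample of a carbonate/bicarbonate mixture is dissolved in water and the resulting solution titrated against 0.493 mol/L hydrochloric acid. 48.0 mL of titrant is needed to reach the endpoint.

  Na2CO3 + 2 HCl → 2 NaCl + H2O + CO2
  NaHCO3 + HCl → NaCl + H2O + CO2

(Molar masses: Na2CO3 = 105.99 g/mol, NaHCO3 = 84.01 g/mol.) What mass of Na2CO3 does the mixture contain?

n(HCl) = 0.0480 × 0.493 = 0.0237 mol
Let x = n(Na2CO3), y = n(NaHCO3).
Titrant: 2x + 1y = 0.0237;  mass: 105.99x + 84.01y = 1.45
Solving, x = 8.67 × 10^-3 mol, y = 6.32 × 10^-3 mol
mass of Na2CO3 = 8.67 × 10^-3 × 105.99 = 0.919 g

0.919 g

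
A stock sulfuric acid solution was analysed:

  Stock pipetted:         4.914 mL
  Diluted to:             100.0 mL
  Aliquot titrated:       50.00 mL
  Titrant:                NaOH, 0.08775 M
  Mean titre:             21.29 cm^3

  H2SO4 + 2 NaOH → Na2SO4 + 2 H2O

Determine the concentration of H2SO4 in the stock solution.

0.3802 M

n(NaOH) = 0.02129 × 0.08775 = 1.868 × 10^-3 mol
From the 1:2 ratio, n(H2SO4) in the aliquot = 1/2 × 1.868 × 10^-3 = 9.341 × 10^-4 mol
[H2SO4]_dilute = 9.341 × 10^-4 / 0.05000 = 0.01868 mol/L
Dilution factor = 100.0 / 4.914 = 20.35
[H2SO4]_stock = 0.01868 × 20.35 = 0.3802 mol/L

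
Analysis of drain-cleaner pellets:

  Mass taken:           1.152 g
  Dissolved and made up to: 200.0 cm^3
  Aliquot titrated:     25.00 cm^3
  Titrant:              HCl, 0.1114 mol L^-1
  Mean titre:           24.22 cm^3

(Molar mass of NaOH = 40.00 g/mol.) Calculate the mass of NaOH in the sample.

0.8634 g

NaOH + HCl → NaCl + H2O
n(HCl) per titration = 0.02422 × 0.1114 = 2.698 × 10^-3 mol
n(NaOH) in each aliquot = 2.698 × 10^-3 mol (1:1 ratio)
n(NaOH) in the whole flask = 2.698 × 10^-3 × 200.0/25.00 = 0.02158 mol
mass of NaOH = 0.02158 × 40.00 = 0.8634 g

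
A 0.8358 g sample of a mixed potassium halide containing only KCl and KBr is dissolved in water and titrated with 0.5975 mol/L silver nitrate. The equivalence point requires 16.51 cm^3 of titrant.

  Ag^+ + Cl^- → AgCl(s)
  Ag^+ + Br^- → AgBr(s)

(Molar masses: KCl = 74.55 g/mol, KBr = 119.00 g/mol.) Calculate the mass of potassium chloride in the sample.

n(AgNO3) = 0.01651 × 0.5975 = 9.865 × 10^-3 mol
Let x = n(KCl), y = n(KBr).
Titrant: 1x + 1y = 9.865 × 10^-3;  mass: 74.55x + 119.00y = 0.8358
Solving, x = 7.606 × 10^-3 mol, y = 2.258 × 10^-3 mol
mass of KCl = 7.606 × 10^-3 × 74.55 = 0.5671 g

0.5671 g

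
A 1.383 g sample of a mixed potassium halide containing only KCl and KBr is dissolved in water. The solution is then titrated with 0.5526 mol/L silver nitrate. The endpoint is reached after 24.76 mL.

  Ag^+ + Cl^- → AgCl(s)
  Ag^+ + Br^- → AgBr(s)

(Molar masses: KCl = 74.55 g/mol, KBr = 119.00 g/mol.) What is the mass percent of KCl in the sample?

n(AgNO3) = 0.02476 × 0.5526 = 0.01368 mol
Let x = n(KCl), y = n(KBr).
Titrant: 1x + 1y = 0.01368;  mass: 74.55x + 119.00y = 1.383
Solving, x = 5.516 × 10^-3 mol, y = 8.166 × 10^-3 mol
mass of KCl = 5.516 × 10^-3 × 74.55 = 0.4112 g
% KCl = 0.4112 / 1.383 × 100 = 29.74 %

29.74 %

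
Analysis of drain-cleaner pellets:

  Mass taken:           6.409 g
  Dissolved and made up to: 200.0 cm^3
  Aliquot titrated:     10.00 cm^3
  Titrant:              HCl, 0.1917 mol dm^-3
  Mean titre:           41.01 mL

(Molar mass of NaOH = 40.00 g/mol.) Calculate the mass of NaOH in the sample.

NaOH + HCl → NaCl + H2O
n(HCl) per titration = 0.04101 × 0.1917 = 7.862 × 10^-3 mol
n(NaOH) in each aliquot = 7.862 × 10^-3 mol (1:1 ratio)
n(NaOH) in the whole flask = 7.862 × 10^-3 × 200.0/10.00 = 0.1572 mol
mass of NaOH = 0.1572 × 40.00 = 6.289 g

6.289 g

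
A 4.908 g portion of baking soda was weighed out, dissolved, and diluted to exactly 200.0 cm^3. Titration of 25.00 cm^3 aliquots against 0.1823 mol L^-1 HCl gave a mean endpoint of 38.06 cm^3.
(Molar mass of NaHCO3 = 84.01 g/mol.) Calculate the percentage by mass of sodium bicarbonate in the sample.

95.01 %

NaHCO3 + HCl → NaCl + H2O + CO2
n(HCl) per titration = 0.03806 × 0.1823 = 6.938 × 10^-3 mol
n(NaHCO3) in each aliquot = 6.938 × 10^-3 mol (1:1 ratio)
n(NaHCO3) in the whole flask = 6.938 × 10^-3 × 200.0/25.00 = 0.05551 mol
mass of NaHCO3 = 0.05551 × 84.01 = 4.663 g
% NaHCO3 = 4.663 / 4.908 × 100 = 95.01 %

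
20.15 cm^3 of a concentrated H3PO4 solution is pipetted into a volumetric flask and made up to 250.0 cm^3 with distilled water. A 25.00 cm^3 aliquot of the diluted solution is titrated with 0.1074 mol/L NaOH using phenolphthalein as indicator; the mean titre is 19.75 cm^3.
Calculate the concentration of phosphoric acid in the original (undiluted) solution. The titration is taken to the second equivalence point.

H3PO4 + 2 NaOH → Na2HPO4 + 2 H2O
n(NaOH) = 0.01975 × 0.1074 = 2.121 × 10^-3 mol
From the 1:2 ratio, n(H3PO4) in the aliquot = 1/2 × 2.121 × 10^-3 = 1.061 × 10^-3 mol
[H3PO4]_dilute = 1.061 × 10^-3 / 0.02500 = 0.04242 mol/L
Dilution factor = 250.0 / 20.15 = 12.41
[H3PO4]_stock = 0.04242 × 12.41 = 0.5263 mol/L

0.5263 mol/L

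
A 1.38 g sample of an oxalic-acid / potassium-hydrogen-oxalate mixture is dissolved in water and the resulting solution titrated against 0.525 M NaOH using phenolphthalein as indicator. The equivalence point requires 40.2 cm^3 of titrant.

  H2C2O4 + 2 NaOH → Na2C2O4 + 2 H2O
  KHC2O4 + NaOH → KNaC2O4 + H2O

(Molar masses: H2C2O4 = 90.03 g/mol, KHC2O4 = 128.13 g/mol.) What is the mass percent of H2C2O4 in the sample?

52.0 %

n(NaOH) = 0.0402 × 0.525 = 0.0211 mol
Let x = n(H2C2O4), y = n(KHC2O4).
Titrant: 2x + 1y = 0.0211;  mass: 90.03x + 128.13y = 1.38
Solving, x = 7.97 × 10^-3 mol, y = 5.17 × 10^-3 mol
mass of H2C2O4 = 7.97 × 10^-3 × 90.03 = 0.717 g
% H2C2O4 = 0.717 / 1.38 × 100 = 52.0 %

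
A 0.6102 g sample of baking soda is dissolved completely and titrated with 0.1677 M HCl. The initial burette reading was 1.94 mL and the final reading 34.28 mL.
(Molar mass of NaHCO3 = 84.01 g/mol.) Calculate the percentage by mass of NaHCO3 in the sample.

NaHCO3 + HCl → NaCl + H2O + CO2
n(HCl) = 0.03234 L × 0.1677 mol/L = 5.423 × 10^-3 mol
n(NaHCO3) = 5.423 × 10^-3 mol (1:1 ratio)
mass of NaHCO3 = 5.423 × 10^-3 × 84.01 g/mol = 0.4556 g
% NaHCO3 = 0.4556 / 0.6102 × 100 = 74.67 %

74.67 %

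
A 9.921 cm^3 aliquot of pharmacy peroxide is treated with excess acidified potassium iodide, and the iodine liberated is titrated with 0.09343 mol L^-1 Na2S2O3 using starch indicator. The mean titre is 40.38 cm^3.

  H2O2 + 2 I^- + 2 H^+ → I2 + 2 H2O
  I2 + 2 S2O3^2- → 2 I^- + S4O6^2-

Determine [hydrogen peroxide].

0.1901 mol/L

n(S2O3^2-) = 0.04038 × 0.09343 = 3.773 × 10^-3 mol
n(I2) = n(S2O3^2-)/2 = 1.886 × 10^-3 mol
n(H2O2) in the aliquot = 1.886 × 10^-3 mol (1:1 ratio)
[H2O2] = 1.886 × 10^-3 / 0.009921 = 0.1901 mol/L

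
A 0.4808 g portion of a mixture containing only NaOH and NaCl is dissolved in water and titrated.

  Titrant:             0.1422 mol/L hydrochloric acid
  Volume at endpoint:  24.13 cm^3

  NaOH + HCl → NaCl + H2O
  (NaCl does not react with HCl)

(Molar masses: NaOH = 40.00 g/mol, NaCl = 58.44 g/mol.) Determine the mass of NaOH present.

n(HCl) = 0.02413 × 0.1422 = 3.431 × 10^-3 mol
Let x = n(NaOH), y = n(NaCl).
Titrant: 1x = 3.431 × 10^-3;  mass: 40.00x + 58.44y = 0.4808
Solving, x = 3.431 × 10^-3 mol, y = 5.879 × 10^-3 mol
mass of NaOH = 3.431 × 10^-3 × 40.00 = 0.1373 g

0.1373 g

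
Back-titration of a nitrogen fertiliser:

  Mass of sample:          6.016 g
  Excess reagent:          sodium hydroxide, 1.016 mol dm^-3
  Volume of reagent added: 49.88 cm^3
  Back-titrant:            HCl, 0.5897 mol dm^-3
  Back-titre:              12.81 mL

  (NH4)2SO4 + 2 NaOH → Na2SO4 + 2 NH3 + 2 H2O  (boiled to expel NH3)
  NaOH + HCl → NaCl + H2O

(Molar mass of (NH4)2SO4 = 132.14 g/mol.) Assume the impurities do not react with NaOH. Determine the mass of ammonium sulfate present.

2.849 g

n(NaOH) added = 0.04988 × 1.016 = 0.05068 mol
n(HCl) used in back-titration = 0.01281 × 0.5897 = 7.554 × 10^-3 mol
n(NaOH) left over = 7.554 × 10^-3 mol (1:1 ratio)
n(NaOH) consumed by analyte = 0.05068 − 7.554 × 10^-3 = 0.04312 mol
From the 1:2 ratio, n((NH4)2SO4) = 1/2 × 0.04312 = 0.02156 mol
mass of (NH4)2SO4 = 0.02156 × 132.14 = 2.849 g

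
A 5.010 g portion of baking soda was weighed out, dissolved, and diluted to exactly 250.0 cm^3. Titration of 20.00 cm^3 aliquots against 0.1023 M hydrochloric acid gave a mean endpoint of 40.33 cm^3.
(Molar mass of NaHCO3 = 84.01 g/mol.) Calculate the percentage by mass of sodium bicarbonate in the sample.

86.48 %

NaHCO3 + HCl → NaCl + H2O + CO2
n(HCl) per titration = 0.04033 × 0.1023 = 4.126 × 10^-3 mol
n(NaHCO3) in each aliquot = 4.126 × 10^-3 mol (1:1 ratio)
n(NaHCO3) in the whole flask = 4.126 × 10^-3 × 250.0/20.00 = 0.05157 mol
mass of NaHCO3 = 0.05157 × 84.01 = 4.333 g
% NaHCO3 = 4.333 / 5.010 × 100 = 86.48 %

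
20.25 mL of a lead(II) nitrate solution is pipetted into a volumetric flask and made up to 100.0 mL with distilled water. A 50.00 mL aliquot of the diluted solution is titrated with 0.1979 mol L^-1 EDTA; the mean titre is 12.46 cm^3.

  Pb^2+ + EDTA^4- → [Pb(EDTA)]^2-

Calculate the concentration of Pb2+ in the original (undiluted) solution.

n(EDTA) = 0.01246 × 0.1979 = 2.466 × 10^-3 mol
n(Pb2+) in the aliquot = 2.466 × 10^-3 mol (1:1 ratio)
[Pb2+]_dilute = 2.466 × 10^-3 / 0.05000 = 0.04932 mol/L
Dilution factor = 100.0 / 20.25 = 4.938
[Pb2+]_stock = 0.04932 × 4.938 = 0.2435 mol/L

0.2435 mol/L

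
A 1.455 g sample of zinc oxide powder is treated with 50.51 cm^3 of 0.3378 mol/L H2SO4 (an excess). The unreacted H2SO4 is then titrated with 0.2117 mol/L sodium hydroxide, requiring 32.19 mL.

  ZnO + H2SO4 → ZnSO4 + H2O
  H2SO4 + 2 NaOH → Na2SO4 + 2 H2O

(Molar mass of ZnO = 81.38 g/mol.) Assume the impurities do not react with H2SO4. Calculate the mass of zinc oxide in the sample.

n(H2SO4) added = 0.05051 × 0.3378 = 0.01706 mol
n(NaOH) used in back-titration = 0.03219 × 0.2117 = 6.815 × 10^-3 mol
From the 1:2 ratio, n(H2SO4) left over = 1/2 × 6.815 × 10^-3 = 3.407 × 10^-3 mol
n(H2SO4) consumed by analyte = 0.01706 − 3.407 × 10^-3 = 0.01365 mol
n(ZnO) = 0.01365 mol (1:1 ratio)
mass of ZnO = 0.01365 × 81.38 = 1.111 g

1.111 g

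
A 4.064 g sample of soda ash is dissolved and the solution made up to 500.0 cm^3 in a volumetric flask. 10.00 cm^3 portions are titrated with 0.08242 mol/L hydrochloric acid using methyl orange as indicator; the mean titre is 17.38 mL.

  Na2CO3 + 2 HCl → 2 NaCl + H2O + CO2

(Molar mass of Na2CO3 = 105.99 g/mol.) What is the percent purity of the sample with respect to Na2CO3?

n(HCl) per titration = 0.01738 × 0.08242 = 1.432 × 10^-3 mol
From the 1:2 ratio, n(Na2CO3) in each aliquot = 1/2 × 1.432 × 10^-3 = 7.162 × 10^-4 mol
n(Na2CO3) in the whole flask = 7.162 × 10^-4 × 500.0/10.00 = 0.03581 mol
mass of Na2CO3 = 0.03581 × 105.99 = 3.796 g
% Na2CO3 = 3.796 / 4.064 × 100 = 93.40 %

93.40 %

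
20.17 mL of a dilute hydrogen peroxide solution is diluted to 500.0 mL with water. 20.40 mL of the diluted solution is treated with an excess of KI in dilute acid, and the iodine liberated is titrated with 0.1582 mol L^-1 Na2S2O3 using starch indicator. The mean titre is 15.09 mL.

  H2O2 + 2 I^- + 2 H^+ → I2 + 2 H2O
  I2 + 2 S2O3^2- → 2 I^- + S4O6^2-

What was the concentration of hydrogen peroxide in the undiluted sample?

n(S2O3^2-) = 0.01509 × 0.1582 = 2.387 × 10^-3 mol
n(I2) = n(S2O3^2-)/2 = 1.194 × 10^-3 mol
n(H2O2) in the aliquot = 1.194 × 10^-3 mol (1:1 ratio)
[H2O2]_dilute = 1.194 × 10^-3 / 0.02040 = 0.05851 mol/L
[H2O2]_original = 0.05851 × 500.0/20.17 = 1.450 mol/L

1.450 mol/L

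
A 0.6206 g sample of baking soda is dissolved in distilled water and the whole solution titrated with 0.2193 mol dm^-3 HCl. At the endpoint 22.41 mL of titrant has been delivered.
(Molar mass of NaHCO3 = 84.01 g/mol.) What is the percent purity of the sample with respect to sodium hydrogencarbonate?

66.53 %

NaHCO3 + HCl → NaCl + H2O + CO2
n(HCl) = 0.02241 L × 0.2193 mol/L = 4.915 × 10^-3 mol
n(NaHCO3) = 4.915 × 10^-3 mol (1:1 ratio)
mass of NaHCO3 = 4.915 × 10^-3 × 84.01 g/mol = 0.4129 g
% NaHCO3 = 0.4129 / 0.6206 × 100 = 66.53 %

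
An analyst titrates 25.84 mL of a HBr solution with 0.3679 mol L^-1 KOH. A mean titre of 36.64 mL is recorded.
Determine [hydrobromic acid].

0.5217 mol/L

HBr + KOH → KBr + H2O
n(KOH) = 0.03664 L × 0.3679 mol/L = 0.01348 mol
n(HBr) = 0.01348 mol (1:1 mole ratio)
[HBr] = 0.01348 mol / 0.02584 L = 0.5217 mol/L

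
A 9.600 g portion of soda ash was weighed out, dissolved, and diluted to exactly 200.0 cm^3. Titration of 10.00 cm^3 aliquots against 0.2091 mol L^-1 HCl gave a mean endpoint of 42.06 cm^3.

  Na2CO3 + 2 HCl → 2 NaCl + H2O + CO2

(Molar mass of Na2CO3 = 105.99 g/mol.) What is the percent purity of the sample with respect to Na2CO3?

97.10 %

n(HCl) per titration = 0.04206 × 0.2091 = 8.795 × 10^-3 mol
From the 1:2 ratio, n(Na2CO3) in each aliquot = 1/2 × 8.795 × 10^-3 = 4.397 × 10^-3 mol
n(Na2CO3) in the whole flask = 4.397 × 10^-3 × 200.0/10.00 = 0.08795 mol
mass of Na2CO3 = 0.08795 × 105.99 = 9.322 g
% Na2CO3 = 9.322 / 9.600 × 100 = 97.10 %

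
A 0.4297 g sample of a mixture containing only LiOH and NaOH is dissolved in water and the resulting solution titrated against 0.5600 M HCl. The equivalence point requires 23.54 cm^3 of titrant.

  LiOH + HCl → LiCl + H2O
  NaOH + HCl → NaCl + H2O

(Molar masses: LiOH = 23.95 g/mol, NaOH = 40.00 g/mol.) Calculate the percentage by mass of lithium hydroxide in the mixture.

33.89 %

n(HCl) = 0.02354 × 0.5600 = 0.01318 mol
Let x = n(LiOH), y = n(NaOH).
Titrant: 1x + 1y = 0.01318;  mass: 23.95x + 40.00y = 0.4297
Solving, x = 6.081 × 10^-3 mol, y = 7.102 × 10^-3 mol
mass of LiOH = 6.081 × 10^-3 × 23.95 = 0.1456 g
% LiOH = 0.1456 / 0.4297 × 100 = 33.89 %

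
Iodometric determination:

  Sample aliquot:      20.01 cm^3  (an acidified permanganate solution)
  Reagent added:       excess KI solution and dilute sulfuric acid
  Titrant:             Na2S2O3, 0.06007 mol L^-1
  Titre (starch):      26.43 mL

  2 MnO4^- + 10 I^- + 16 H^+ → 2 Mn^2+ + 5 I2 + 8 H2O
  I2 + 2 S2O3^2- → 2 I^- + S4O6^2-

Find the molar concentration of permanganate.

0.01587 mol/L

n(S2O3^2-) = 0.02643 × 0.06007 = 1.588 × 10^-3 mol
n(I2) = n(S2O3^2-)/2 = 7.938 × 10^-4 mol
From the 2:5 ratio, n(MnO4^-) in the aliquot = 2/5 × 7.938 × 10^-4 = 3.175 × 10^-4 mol
[MnO4^-] = 3.175 × 10^-4 / 0.02001 = 0.01587 mol/L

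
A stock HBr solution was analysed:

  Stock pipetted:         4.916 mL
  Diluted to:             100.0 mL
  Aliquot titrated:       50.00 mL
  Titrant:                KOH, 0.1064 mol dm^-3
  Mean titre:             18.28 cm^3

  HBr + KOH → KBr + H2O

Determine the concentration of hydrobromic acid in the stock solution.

0.7913 mol/L

n(KOH) = 0.01828 × 0.1064 = 1.945 × 10^-3 mol
n(HBr) in the aliquot = 1.945 × 10^-3 mol (1:1 ratio)
[HBr]_dilute = 1.945 × 10^-3 / 0.05000 = 0.03890 mol/L
Dilution factor = 100.0 / 4.916 = 20.34
[HBr]_stock = 0.03890 × 20.34 = 0.7913 mol/L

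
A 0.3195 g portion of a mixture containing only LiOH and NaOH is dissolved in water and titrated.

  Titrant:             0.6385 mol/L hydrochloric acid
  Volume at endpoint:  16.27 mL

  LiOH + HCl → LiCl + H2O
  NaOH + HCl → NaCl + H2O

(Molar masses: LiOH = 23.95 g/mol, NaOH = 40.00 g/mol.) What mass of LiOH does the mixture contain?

0.1433 g

n(HCl) = 0.01627 × 0.6385 = 0.01039 mol
Let x = n(LiOH), y = n(NaOH).
Titrant: 1x + 1y = 0.01039;  mass: 23.95x + 40.00y = 0.3195
Solving, x = 5.984 × 10^-3 mol, y = 4.405 × 10^-3 mol
mass of LiOH = 5.984 × 10^-3 × 23.95 = 0.1433 g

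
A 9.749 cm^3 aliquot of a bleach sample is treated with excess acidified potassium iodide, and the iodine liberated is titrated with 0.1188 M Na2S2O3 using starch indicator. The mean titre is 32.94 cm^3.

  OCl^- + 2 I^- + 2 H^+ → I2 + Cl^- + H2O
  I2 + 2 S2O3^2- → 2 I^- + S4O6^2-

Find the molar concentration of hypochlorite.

n(S2O3^2-) = 0.03294 × 0.1188 = 3.913 × 10^-3 mol
n(I2) = n(S2O3^2-)/2 = 1.957 × 10^-3 mol
n(OCl^-) in the aliquot = 1.957 × 10^-3 mol (1:1 ratio)
[OCl^-] = 1.957 × 10^-3 / 0.009749 = 0.2007 mol/L

0.2007 M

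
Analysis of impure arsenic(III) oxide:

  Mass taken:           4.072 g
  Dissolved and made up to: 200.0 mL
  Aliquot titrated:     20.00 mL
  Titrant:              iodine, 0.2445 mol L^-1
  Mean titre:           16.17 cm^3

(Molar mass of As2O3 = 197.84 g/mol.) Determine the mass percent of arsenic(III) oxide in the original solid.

96.04 %

As2O3 + 2 I2 + 2 H2O → As2O5 + 4 HI
n(I2) per titration = 0.01617 × 0.2445 = 3.954 × 10^-3 mol
From the 1:2 ratio, n(As2O3) in each aliquot = 1/2 × 3.954 × 10^-3 = 1.977 × 10^-3 mol
n(As2O3) in the whole flask = 1.977 × 10^-3 × 200.0/20.00 = 0.01977 mol
mass of As2O3 = 0.01977 × 197.84 = 3.911 g
% As2O3 = 3.911 / 4.072 × 100 = 96.04 %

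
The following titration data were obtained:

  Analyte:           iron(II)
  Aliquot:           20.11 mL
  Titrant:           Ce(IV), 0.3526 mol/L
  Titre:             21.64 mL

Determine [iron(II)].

0.3794 mol/L

Ce^4+ + Fe^2+ → Ce^3+ + Fe^3+
n(Ce4+) = 0.02164 L × 0.3526 mol/L = 7.630 × 10^-3 mol
n(Fe2+) = 7.630 × 10^-3 mol (1:1 mole ratio)
[Fe2+] = 7.630 × 10^-3 mol / 0.02011 L = 0.3794 mol/L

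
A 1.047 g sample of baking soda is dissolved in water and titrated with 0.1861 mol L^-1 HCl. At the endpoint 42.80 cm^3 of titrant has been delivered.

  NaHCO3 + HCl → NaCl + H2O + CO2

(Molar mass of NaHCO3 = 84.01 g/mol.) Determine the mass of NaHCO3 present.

0.6691 g

n(HCl) = 0.04280 L × 0.1861 mol/L = 7.965 × 10^-3 mol
n(NaHCO3) = 7.965 × 10^-3 mol (1:1 ratio)
mass of NaHCO3 = 7.965 × 10^-3 × 84.01 g/mol = 0.6691 g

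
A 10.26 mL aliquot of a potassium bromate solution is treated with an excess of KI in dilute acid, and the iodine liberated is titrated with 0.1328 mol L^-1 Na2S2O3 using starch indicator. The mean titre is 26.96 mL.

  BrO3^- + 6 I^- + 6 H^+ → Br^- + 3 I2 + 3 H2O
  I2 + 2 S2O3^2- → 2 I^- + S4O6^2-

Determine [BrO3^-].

n(S2O3^2-) = 0.02696 × 0.1328 = 3.580 × 10^-3 mol
n(I2) = n(S2O3^2-)/2 = 1.790 × 10^-3 mol
From the 1:3 ratio, n(BrO3^-) in the aliquot = 1/3 × 1.790 × 10^-3 = 5.967 × 10^-4 mol
[BrO3^-] = 5.967 × 10^-4 / 0.01026 = 0.05816 mol/L

0.05816 mol/L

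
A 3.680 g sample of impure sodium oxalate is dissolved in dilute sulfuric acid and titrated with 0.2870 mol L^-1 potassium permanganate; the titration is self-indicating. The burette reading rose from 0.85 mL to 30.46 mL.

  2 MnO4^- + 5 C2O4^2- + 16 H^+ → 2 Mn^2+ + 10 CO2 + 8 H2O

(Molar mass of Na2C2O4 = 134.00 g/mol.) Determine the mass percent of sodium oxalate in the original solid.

n(KMnO4) = 0.02961 L × 0.2870 mol/L = 8.498 × 10^-3 mol
From the 5:2 ratio, n(Na2C2O4) = 5/2 × 8.498 × 10^-3 = 0.02125 mol
mass of Na2C2O4 = 0.02125 × 134.00 g/mol = 2.847 g
% Na2C2O4 = 2.847 / 3.680 × 100 = 77.36 %

77.36 %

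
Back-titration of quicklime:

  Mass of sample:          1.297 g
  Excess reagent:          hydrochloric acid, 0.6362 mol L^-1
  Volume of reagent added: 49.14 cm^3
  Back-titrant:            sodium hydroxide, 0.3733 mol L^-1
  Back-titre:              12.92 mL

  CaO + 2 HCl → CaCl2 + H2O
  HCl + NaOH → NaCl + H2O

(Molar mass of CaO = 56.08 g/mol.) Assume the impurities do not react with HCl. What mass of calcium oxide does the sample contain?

n(HCl) added = 0.04914 × 0.6362 = 0.03126 mol
n(NaOH) used in back-titration = 0.01292 × 0.3733 = 4.823 × 10^-3 mol
n(HCl) left over = 4.823 × 10^-3 mol (1:1 ratio)
n(HCl) consumed by analyte = 0.03126 − 4.823 × 10^-3 = 0.02644 mol
From the 1:2 ratio, n(CaO) = 1/2 × 0.02644 = 0.01322 mol
mass of CaO = 0.01322 × 56.08 = 0.7414 g

0.7414 g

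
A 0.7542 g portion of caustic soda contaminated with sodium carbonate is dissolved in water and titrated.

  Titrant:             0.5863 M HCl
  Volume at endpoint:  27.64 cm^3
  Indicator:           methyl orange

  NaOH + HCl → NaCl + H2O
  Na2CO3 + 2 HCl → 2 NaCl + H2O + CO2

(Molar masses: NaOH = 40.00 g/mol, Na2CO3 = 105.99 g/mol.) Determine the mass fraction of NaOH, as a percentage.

n(HCl) = 0.02764 × 0.5863 = 0.01621 mol
Let x = n(NaOH), y = n(Na2CO3).
Titrant: 1x + 2y = 0.01621;  mass: 40.00x + 105.99y = 0.7542
Solving, x = 8.049 × 10^-3 mol, y = 4.078 × 10^-3 mol
mass of NaOH = 8.049 × 10^-3 × 40.00 = 0.3220 g
% NaOH = 0.3220 / 0.7542 × 100 = 42.69 %

42.69 %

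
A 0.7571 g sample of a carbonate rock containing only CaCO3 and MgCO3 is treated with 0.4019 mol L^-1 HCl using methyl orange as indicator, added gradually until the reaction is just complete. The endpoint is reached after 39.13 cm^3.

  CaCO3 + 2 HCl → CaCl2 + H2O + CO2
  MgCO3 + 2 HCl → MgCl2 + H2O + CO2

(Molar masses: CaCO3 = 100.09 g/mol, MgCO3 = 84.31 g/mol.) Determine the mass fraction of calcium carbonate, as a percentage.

78.88 %

n(HCl) = 0.03913 × 0.4019 = 0.01573 mol
Let x = n(CaCO3), y = n(MgCO3).
Titrant: 2x + 2y = 0.01573;  mass: 100.09x + 84.31y = 0.7571
Solving, x = 5.967 × 10^-3 mol, y = 1.896 × 10^-3 mol
mass of CaCO3 = 5.967 × 10^-3 × 100.09 = 0.5972 g
% CaCO3 = 0.5972 / 0.7571 × 100 = 78.88 %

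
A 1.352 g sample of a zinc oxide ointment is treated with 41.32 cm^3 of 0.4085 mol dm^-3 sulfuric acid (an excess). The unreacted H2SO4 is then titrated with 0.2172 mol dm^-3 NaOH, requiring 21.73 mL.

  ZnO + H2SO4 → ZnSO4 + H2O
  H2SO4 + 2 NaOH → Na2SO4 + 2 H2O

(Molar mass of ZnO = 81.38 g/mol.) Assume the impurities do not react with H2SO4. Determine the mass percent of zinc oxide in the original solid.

87.40 %

n(H2SO4) added = 0.04132 × 0.4085 = 0.01688 mol
n(NaOH) used in back-titration = 0.02173 × 0.2172 = 4.720 × 10^-3 mol
From the 1:2 ratio, n(H2SO4) left over = 1/2 × 4.720 × 10^-3 = 2.360 × 10^-3 mol
n(H2SO4) consumed by analyte = 0.01688 − 2.360 × 10^-3 = 0.01452 mol
n(ZnO) = 0.01452 mol (1:1 ratio)
mass of ZnO = 0.01452 × 81.38 = 1.182 g
% ZnO = 1.182 / 1.352 × 100 = 87.40 %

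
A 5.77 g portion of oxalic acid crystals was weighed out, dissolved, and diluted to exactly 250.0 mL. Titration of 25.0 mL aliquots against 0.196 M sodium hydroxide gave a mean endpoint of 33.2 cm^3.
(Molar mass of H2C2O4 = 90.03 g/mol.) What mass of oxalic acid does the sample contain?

2.93 g

H2C2O4 + 2 NaOH → Na2C2O4 + 2 H2O
n(NaOH) per titration = 0.0332 × 0.196 = 6.51 × 10^-3 mol
From the 1:2 ratio, n(H2C2O4) in each aliquot = 1/2 × 6.51 × 10^-3 = 3.25 × 10^-3 mol
n(H2C2O4) in the whole flask = 3.25 × 10^-3 × 250.0/25.0 = 0.0325 mol
mass of H2C2O4 = 0.0325 × 90.03 = 2.93 g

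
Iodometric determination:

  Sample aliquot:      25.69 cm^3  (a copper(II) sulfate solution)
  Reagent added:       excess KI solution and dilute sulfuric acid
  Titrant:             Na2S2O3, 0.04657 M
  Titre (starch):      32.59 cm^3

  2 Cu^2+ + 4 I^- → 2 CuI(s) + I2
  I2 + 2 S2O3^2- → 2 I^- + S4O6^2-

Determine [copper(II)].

n(S2O3^2-) = 0.03259 × 0.04657 = 1.518 × 10^-3 mol
n(I2) = n(S2O3^2-)/2 = 7.589 × 10^-4 mol
From the 2:1 ratio, n(Cu2+) in the aliquot = 2/1 × 7.589 × 10^-4 = 1.518 × 10^-3 mol
[Cu2+] = 1.518 × 10^-3 / 0.02569 = 0.05908 mol/L

0.05908 M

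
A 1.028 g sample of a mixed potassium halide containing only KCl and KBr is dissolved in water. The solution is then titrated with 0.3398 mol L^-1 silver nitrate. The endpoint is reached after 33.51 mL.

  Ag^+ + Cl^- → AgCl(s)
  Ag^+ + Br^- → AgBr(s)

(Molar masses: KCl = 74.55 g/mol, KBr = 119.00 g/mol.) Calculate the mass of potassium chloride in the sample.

0.5485 g

n(AgNO3) = 0.03351 × 0.3398 = 0.01139 mol
Let x = n(KCl), y = n(KBr).
Titrant: 1x + 1y = 0.01139;  mass: 74.55x + 119.00y = 1.028
Solving, x = 7.357 × 10^-3 mol, y = 4.030 × 10^-3 mol
mass of KCl = 7.357 × 10^-3 × 74.55 = 0.5485 g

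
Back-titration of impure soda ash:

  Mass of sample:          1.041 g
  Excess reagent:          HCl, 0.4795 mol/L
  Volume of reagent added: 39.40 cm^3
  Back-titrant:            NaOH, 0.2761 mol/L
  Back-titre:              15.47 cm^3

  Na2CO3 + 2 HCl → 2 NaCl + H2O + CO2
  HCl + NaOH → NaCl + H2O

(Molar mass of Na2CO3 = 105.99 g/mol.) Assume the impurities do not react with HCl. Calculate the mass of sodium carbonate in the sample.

n(HCl) added = 0.03940 × 0.4795 = 0.01889 mol
n(NaOH) used in back-titration = 0.01547 × 0.2761 = 4.271 × 10^-3 mol
n(HCl) left over = 4.271 × 10^-3 mol (1:1 ratio)
n(HCl) consumed by analyte = 0.01889 − 4.271 × 10^-3 = 0.01462 mol
From the 1:2 ratio, n(Na2CO3) = 1/2 × 0.01462 = 7.311 × 10^-3 mol
mass of Na2CO3 = 7.311 × 10^-3 × 105.99 = 0.7748 g

0.7748 g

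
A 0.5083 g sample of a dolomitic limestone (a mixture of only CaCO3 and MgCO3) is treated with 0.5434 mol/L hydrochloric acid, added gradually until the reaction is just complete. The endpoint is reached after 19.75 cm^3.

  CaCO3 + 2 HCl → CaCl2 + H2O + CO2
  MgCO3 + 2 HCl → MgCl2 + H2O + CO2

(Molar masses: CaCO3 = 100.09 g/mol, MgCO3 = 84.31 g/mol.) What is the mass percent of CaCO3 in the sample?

n(HCl) = 0.01975 × 0.5434 = 0.01073 mol
Let x = n(CaCO3), y = n(MgCO3).
Titrant: 2x + 2y = 0.01073;  mass: 100.09x + 84.31y = 0.5083
Solving, x = 3.542 × 10^-3 mol, y = 1.824 × 10^-3 mol
mass of CaCO3 = 3.542 × 10^-3 × 100.09 = 0.3545 g
% CaCO3 = 0.3545 / 0.5083 × 100 = 69.74 %

69.74 %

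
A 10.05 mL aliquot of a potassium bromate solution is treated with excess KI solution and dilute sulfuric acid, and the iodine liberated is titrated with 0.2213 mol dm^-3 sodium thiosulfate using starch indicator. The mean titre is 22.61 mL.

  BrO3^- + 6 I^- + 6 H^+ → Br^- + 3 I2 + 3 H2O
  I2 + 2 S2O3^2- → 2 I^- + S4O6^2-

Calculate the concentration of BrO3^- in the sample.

0.08298 mol/L

n(S2O3^2-) = 0.02261 × 0.2213 = 5.004 × 10^-3 mol
n(I2) = n(S2O3^2-)/2 = 2.502 × 10^-3 mol
From the 1:3 ratio, n(BrO3^-) in the aliquot = 1/3 × 2.502 × 10^-3 = 8.339 × 10^-4 mol
[BrO3^-] = 8.339 × 10^-4 / 0.01005 = 0.08298 mol/L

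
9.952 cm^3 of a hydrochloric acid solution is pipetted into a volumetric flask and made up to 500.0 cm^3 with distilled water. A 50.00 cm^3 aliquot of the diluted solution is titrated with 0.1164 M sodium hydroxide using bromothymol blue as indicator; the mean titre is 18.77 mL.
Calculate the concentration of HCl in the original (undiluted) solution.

HCl + NaOH → NaCl + H2O
n(NaOH) = 0.01877 × 0.1164 = 2.185 × 10^-3 mol
n(HCl) in the aliquot = 2.185 × 10^-3 mol (1:1 ratio)
[HCl]_dilute = 2.185 × 10^-3 / 0.05000 = 0.04370 mol/L
Dilution factor = 500.0 / 9.952 = 50.24
[HCl]_stock = 0.04370 × 50.24 = 2.195 mol/L

2.195 M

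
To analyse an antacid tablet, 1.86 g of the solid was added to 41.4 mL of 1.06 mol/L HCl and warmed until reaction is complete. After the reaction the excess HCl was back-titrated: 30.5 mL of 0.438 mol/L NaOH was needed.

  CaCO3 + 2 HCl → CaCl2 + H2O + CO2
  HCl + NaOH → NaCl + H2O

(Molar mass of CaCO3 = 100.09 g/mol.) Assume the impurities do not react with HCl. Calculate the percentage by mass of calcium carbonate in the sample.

82.1 %

n(HCl) added = 0.0414 × 1.06 = 0.0439 mol
n(NaOH) used in back-titration = 0.0305 × 0.438 = 0.0134 mol
n(HCl) left over = 0.0134 mol (1:1 ratio)
n(HCl) consumed by analyte = 0.0439 − 0.0134 = 0.0305 mol
From the 1:2 ratio, n(CaCO3) = 1/2 × 0.0305 = 0.0153 mol
mass of CaCO3 = 0.0153 × 100.09 = 1.53 g
% CaCO3 = 1.53 / 1.86 × 100 = 82.1 %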